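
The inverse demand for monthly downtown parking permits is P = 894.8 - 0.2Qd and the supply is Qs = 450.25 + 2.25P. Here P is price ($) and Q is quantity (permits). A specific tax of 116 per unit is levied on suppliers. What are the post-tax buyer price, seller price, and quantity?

P_b = 591, P_s = 475, Q = 1519

Inverting to quantity form: Qd = 4474 - 5P.
Suppliers keep P_s = P_b - 116 per unit, so supply in terms of the buyer price is Qs = 189.25 + 2.25P_b.
Equate demand and the shifted supply: 4474 - 5P_b = 189.25 + 2.25P_b, giving 7.25P_b = 4284.75, so P_b = 591.
Then P_s = 591 - 116 = 475 and Q = 4474 - 5(591) = 1519.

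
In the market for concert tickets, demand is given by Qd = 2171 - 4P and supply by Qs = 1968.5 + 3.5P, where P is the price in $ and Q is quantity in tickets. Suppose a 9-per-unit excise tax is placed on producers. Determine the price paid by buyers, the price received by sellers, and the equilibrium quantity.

Producers keep P_s = P_b - 9 per unit, so supply in terms of the buyer price is Qs = 1937 + 3.5P_b.
Equate demand and the shifted supply: 2171 - 4P_b = 1937 + 3.5P_b, giving 7.5P_b = 234, so P_b = 31.2.
So P_s = 22.2 and the quantity traded is Q = 2171 - 4(31.2) = 2046.2.

P_b = 31.2, P_s = 22.2, Q = 2046.2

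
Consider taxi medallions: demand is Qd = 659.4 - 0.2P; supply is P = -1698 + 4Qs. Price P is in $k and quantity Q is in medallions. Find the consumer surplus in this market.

Consumer surplus = 770062.5

Rewriting in direct form: Qs = 424.5 + 0.25P.
Equating demand and supply, 659.4 - 0.2P = 424.5 + 0.25P gives 0.45P = 234.9, so P* = 522.
Plugging P* into demand: Q* = 659.4 - 0.2(522) = 555.
Demand choke price (Qd = 0): P = 659.4/0.2 = 3297. Consumer surplus = ½ × (3297 - 522) × 555 = 770062.5.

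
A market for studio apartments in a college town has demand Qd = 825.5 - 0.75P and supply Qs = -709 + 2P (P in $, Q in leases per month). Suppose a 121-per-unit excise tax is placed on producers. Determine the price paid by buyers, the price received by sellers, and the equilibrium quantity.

P_b = 646, P_s = 525, Q = 341

With a tax of 121 on producers, they supply based on the net price P_s = P_b - 121, so Qs = -951 + 2P_b.
Equate demand and the shifted supply: 825.5 - 0.75P_b = -951 + 2P_b, giving 2.75P_b = 1776.5, so P_b = 646.
So P_s = 525 and the quantity traded is Q = 825.5 - 0.75(646) = 341.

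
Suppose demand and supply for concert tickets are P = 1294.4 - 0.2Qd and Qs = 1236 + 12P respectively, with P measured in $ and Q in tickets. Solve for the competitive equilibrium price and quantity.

P* = 308, Q* = 4932

In direct form, Qd = 6472 - 5P.
Equating demand and supply, 6472 - 5P = 1236 + 12P gives 17P = 5236, so P* = 308.
Plugging P* into demand: Q* = 6472 - 5(308) = 4932.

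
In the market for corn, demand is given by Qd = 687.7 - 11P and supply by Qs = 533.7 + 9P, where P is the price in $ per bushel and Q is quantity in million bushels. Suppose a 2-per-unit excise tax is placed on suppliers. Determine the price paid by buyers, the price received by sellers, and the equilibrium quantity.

Suppliers keep P_s = P_b - 2 per unit, so supply in terms of the buyer price is Qs = 515.7 + 9P_b.
Set Qd = Qs: 687.7 - 11P_b = 515.7 + 9P_b, so 172 = 20P_b and P_b = 8.6.
Then P_s = 8.6 - 2 = 6.6 and Q = 687.7 - 11(8.6) = 593.1.

P_b = 8.6, P_s = 6.6, Q = 593.1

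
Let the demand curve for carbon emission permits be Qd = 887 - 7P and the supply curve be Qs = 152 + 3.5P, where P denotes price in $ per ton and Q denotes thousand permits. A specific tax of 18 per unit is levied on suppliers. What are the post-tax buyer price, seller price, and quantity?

P_b = 76, P_s = 58, Q = 355

With a tax of 18 on suppliers, they supply based on the net price P_s = P_b - 18, so Qs = 89 + 3.5P_b.
Market clearing requires 887 - 7P_b = 89 + 3.5P_b; hence 798 = 10.5P_b and P_b = 76.
Then P_s = 76 - 18 = 58 and Q = 887 - 7(76) = 355.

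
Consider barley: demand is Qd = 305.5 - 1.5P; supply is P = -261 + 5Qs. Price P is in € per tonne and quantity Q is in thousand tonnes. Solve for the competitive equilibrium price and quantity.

P* = 149, Q* = 82

Solving each curve for Q: Qs = 52.2 + 0.2P.
At equilibrium Qd = Qs, so 305.5 - 1.5P = 52.2 + 0.2P; collecting terms, 253.3 = 1.7P and P* = 149.
Then Q* = 305.5 - 1.5(149) = 82.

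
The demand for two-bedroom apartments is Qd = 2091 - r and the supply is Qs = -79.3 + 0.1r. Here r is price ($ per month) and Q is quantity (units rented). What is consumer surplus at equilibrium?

Consumer surplus = 6962

The market clears where 2091 - r = -79.3 + 0.1r. Rearranging, 1.1r = 2170.3, hence r* = 1973.
From the demand curve, Q* = 2091 - 1973 = 118.
Demand choke price (Qd = 0): r = 2091. Consumer surplus = ½ × (2091 - 1973) × 118 = 6962.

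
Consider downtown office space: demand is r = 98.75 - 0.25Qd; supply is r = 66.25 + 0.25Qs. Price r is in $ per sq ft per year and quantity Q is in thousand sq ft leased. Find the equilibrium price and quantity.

r* = 82.5, Q* = 65

Rewriting in direct form: Qd = 395 - 4r and Qs = -265 + 4r.
Equating demand and supply, 395 - 4r = -265 + 4r gives 8r = 660, so r* = 82.5.
Substitute back: Q* = 395 - 4(82.5) = 65.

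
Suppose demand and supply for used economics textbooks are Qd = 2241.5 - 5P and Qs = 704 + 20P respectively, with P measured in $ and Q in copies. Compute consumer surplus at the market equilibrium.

Consumer surplus = 374035.6

At equilibrium Qd = Qs, so 2241.5 - 5P = 704 + 20P; collecting terms, 1537.5 = 25P and P* = 61.5.
From the demand curve, Q* = 2241.5 - 5(61.5) = 1934.
Demand choke price (Qd = 0): P = 2241.5/5 = 448.3. Consumer surplus = ½ × (448.3 - 61.5) × 1934 = 374035.6.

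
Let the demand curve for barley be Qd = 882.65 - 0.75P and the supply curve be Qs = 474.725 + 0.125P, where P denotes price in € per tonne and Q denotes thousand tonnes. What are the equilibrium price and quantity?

Set Qd = Qs: 882.65 - 0.75P = 474.725 + 0.125P, so 407.925 = 0.875P and P* = 466.2.
From the demand curve, Q* = 882.65 - 0.75(466.2) = 533.

P* = 466.2, Q* = 533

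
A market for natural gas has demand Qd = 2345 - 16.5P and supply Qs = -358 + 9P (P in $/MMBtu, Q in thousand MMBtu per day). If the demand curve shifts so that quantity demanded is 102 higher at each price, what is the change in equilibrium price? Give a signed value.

ΔP = 4

The market clears where 2345 - 16.5P = -358 + 9P. Rearranging, 25.5P = 2703, hence P* = 106.
From the demand curve, Q* = 2345 - 16.5(106) = 596.
After the shift, demand is Qd = 2447 - 16.5P.
Re-solving, 25.5P = 2805 gives P = 110 and Q = 632.
ΔP = 110 - 106 = 4.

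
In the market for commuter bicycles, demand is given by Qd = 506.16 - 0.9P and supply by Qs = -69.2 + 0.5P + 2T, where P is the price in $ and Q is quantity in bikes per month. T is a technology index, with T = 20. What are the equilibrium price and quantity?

P* = 382.4, Q* = 162

With T = 20, supply is Qs = -29.2 + 0.5P.
Equating demand and supply, 506.16 - 0.9P = -29.2 + 0.5P gives 1.4P = 535.36, so P* = 382.4.
Then Q* = 506.16 - 0.9(382.4) = 162.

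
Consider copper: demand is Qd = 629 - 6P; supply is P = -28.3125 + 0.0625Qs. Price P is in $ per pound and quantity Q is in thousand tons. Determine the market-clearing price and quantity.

P* = 8, Q* = 581

In direct form, Qs = 453 + 16P.
Equating demand and supply, 629 - 6P = 453 + 16P gives 22P = 176, so P* = 8.
Substitute back: Q* = 629 - 6(8) = 581.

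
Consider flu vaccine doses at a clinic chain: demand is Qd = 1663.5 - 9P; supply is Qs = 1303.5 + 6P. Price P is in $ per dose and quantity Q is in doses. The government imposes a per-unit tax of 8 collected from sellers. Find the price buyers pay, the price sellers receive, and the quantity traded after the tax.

With a tax of 8 on sellers, they supply based on the net price P_s = P_b - 8, so Qs = 1255.5 + 6P_b.
Market clearing requires 1663.5 - 9P_b = 1255.5 + 6P_b; hence 408 = 15P_b and P_b = 27.2.
So P_s = 19.2 and the quantity traded is Q = 1663.5 - 9(27.2) = 1418.7.

P_b = 27.2, P_s = 19.2, Q = 1418.7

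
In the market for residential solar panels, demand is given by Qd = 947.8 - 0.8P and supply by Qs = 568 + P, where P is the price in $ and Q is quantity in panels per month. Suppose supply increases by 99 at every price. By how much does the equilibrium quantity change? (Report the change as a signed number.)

ΔQ = 44

The market clears where 947.8 - 0.8P = 568 + P. Rearranging, 1.8P = 379.8, hence P* = 211.
Substitute back: Q* = 947.8 - 0.8(211) = 779.
After the shift, supply is Qs = 667 + P.
Re-solving, 1.8P = 280.8 gives P = 156 and Q = 823.
ΔQ = 823 - 779 = 44.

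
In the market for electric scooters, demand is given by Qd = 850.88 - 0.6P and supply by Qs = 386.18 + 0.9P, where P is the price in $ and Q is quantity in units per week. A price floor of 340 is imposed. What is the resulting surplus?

With P fixed at 340, quantity demanded is 646.88 and quantity supplied is 692.18.
Surplus = Qs - Qd = 692.18 - 646.88 = 45.3.

Surplus = 45.3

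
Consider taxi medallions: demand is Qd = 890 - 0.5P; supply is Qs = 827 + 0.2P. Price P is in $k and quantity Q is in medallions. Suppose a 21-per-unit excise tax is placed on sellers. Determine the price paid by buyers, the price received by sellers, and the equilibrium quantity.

Sellers keep P_s = P_b - 21 per unit, so supply in terms of the buyer price is Qs = 822.8 + 0.2P_b.
Equate demand and the shifted supply: 890 - 0.5P_b = 822.8 + 0.2P_b, giving 0.7P_b = 67.2, so P_b = 96.
So P_s = 75 and the quantity traded is Q = 890 - 0.5(96) = 842.

P_b = 96, P_s = 75, Q = 842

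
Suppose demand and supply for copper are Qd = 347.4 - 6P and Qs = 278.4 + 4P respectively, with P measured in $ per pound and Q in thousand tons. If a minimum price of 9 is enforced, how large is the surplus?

With P fixed at 9, quantity demanded is 293.4 and quantity supplied is 314.4.
Surplus = Qs - Qd = 314.4 - 293.4 = 21.

Surplus = 21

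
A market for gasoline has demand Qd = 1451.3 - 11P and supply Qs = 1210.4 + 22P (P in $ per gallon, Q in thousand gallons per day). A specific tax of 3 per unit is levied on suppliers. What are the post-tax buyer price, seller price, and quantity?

P_b = 9.3, P_s = 6.3, Q = 1349

Suppliers keep P_s = P_b - 3 per unit, so supply in terms of the buyer price is Qs = 1144.4 + 22P_b.
Equate demand and the shifted supply: 1451.3 - 11P_b = 1144.4 + 22P_b, giving 33P_b = 306.9, so P_b = 9.3.
Then P_s = 9.3 - 3 = 6.3 and Q = 1451.3 - 11(9.3) = 1349.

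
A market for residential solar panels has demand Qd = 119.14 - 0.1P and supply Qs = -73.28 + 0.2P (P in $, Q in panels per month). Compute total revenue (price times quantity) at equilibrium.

Total revenue = 35277

The market clears where 119.14 - 0.1P = -73.28 + 0.2P. Rearranging, 0.3P = 192.42, hence P* = 641.4.
Then Q* = 119.14 - 0.1(641.4) = 55.
Total revenue = P* × Q* = 641.4 × 55 = 35277.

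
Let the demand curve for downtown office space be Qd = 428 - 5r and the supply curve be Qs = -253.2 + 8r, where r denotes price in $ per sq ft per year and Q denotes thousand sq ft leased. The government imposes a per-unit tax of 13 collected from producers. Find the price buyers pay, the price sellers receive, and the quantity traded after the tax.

r_b = 60.4, r_s = 47.4, Q = 126

The tax drives a wedge r_b - r_s = 13. Substituting r_s = r_b - 13 into supply: Qs = -357.2 + 8r_b.
Market clearing requires 428 - 5r_b = -357.2 + 8r_b; hence 785.2 = 13r_b and r_b = 60.4.
So r_s = 47.4 and the quantity traded is Q = 428 - 5(60.4) = 126.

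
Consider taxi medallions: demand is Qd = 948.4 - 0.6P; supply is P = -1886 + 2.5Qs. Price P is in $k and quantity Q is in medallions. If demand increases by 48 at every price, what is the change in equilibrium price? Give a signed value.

Inverting to quantity form: Qs = 754.4 + 0.4P.
At equilibrium Qd = Qs, so 948.4 - 0.6P = 754.4 + 0.4P; collecting terms, 194 = P and P* = 194.
Then Q* = 948.4 - 0.6(194) = 832.
After the shift, demand is Qd = 996.4 - 0.6P.
Re-solving, P = 242 gives P = 242 and Q = 851.2.
ΔP = 242 - 194 = 48.

ΔP = 48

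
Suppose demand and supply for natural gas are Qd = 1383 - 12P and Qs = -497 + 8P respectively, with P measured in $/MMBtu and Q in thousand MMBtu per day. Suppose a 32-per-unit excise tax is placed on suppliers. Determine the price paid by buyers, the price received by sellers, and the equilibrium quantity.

P_b = 106.8, P_s = 74.8, Q = 101.4

The tax drives a wedge P_b - P_s = 32. Substituting P_s = P_b - 32 into supply: Qs = -753 + 8P_b.
Market clearing requires 1383 - 12P_b = -753 + 8P_b; hence 2136 = 20P_b and P_b = 106.8.
Then P_s = 106.8 - 32 = 74.8 and Q = 1383 - 12(106.8) = 101.4.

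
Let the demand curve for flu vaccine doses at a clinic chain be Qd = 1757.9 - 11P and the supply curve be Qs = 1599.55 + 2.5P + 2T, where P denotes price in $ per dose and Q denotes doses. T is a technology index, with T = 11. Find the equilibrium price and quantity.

With T = 11, supply is Qs = 1621.55 + 2.5P.
The market clears where 1757.9 - 11P = 1621.55 + 2.5P. Rearranging, 13.5P = 136.35, hence P* = 10.1.
Plugging P* into demand: Q* = 1757.9 - 11(10.1) = 1646.8.

P* = 10.1, Q* = 1646.8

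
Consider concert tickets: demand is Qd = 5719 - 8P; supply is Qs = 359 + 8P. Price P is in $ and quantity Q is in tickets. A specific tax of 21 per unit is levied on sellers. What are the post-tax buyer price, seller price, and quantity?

The tax drives a wedge P_b - P_s = 21. Substituting P_s = P_b - 21 into supply: Qs = 191 + 8P_b.
Equate demand and the shifted supply: 5719 - 8P_b = 191 + 8P_b, giving 16P_b = 5528, so P_b = 345.5.
So P_s = 324.5 and the quantity traded is Q = 5719 - 8(345.5) = 2955.

P_b = 345.5, P_s = 324.5, Q = 2955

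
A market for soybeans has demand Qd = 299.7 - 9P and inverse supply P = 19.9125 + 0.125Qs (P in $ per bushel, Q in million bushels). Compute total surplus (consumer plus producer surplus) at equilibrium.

Total surplus = 379.535625

Inverting to quantity form: Qs = -159.3 + 8P.
Set Qd = Qs: 299.7 - 9P = -159.3 + 8P, so 459 = 17P and P* = 27.
From the demand curve, Q* = 299.7 - 9(27) = 56.7.
Demand choke price = 33.3; supply choke price = 19.9125. CS = ½(33.3 - 27)(56.7) = 178.605; PS = ½(27 - 19.9125)(56.7) = 200.930625. Total surplus = 379.535625.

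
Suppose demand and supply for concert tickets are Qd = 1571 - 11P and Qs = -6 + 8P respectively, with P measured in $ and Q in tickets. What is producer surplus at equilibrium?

Equating demand and supply, 1571 - 11P = -6 + 8P gives 19P = 1577, so P* = 83.
Then Q* = 1571 - 11(83) = 658.
Supply choke price (Qs = 0): P = 0.75. Producer surplus = ½ × (83 - 0.75) × 658 = 27060.25.

Producer surplus = 27060.25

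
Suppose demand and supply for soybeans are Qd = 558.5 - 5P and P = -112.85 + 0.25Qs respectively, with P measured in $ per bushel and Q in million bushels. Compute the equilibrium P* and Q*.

P* = 11.9, Q* = 499

Inverting to quantity form: Qs = 451.4 + 4P.
At equilibrium Qd = Qs, so 558.5 - 5P = 451.4 + 4P; collecting terms, 107.1 = 9P and P* = 11.9.
Plugging P* into demand: Q* = 558.5 - 5(11.9) = 499.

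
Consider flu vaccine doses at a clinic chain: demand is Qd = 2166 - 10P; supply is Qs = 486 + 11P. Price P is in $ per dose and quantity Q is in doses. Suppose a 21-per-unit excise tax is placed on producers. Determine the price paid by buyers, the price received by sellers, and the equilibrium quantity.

P_b = 91, P_s = 70, Q = 1256

With a tax of 21 on producers, they supply based on the net price P_s = P_b - 21, so Qs = 255 + 11P_b.
Market clearing requires 2166 - 10P_b = 255 + 11P_b; hence 1911 = 21P_b and P_b = 91.
Then P_s = 91 - 21 = 70 and Q = 2166 - 10(91) = 1256.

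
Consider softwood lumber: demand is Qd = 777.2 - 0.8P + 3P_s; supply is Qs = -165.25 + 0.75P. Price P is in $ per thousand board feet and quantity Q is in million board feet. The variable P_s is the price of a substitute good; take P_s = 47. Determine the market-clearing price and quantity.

With P_s = 47, demand is Qd = 918.2 - 0.8P.
The market clears where 918.2 - 0.8P = -165.25 + 0.75P. Rearranging, 1.55P = 1083.45, hence P* = 699.
Substitute back: Q* = 918.2 - 0.8(699) = 359.

P* = 699, Q* = 359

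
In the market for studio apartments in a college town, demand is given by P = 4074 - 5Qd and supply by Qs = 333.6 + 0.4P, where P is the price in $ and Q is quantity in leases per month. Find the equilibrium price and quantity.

P* = 802, Q* = 654.4

Solving each curve for Q: Qd = 814.8 - 0.2P.
The market clears where 814.8 - 0.2P = 333.6 + 0.4P. Rearranging, 0.6P = 481.2, hence P* = 802.
From the demand curve, Q* = 814.8 - 0.2(802) = 654.4.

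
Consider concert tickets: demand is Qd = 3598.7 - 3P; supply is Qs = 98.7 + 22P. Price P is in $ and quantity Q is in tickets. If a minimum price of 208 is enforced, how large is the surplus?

Evaluating both curves at the floor price 208 gives Qd = 2974.7, Qs = 4674.7.
Surplus = Qs - Qd = 4674.7 - 2974.7 = 1700.

Surplus = 1700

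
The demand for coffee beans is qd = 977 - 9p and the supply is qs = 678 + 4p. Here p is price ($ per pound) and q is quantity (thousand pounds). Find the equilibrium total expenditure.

Total expenditure = 17710

The market clears where 977 - 9p = 678 + 4p. Rearranging, 13p = 299, hence p* = 23.
Then q* = 977 - 9(23) = 770.
Total expenditure = p* × q* = 23 × 770 = 17710.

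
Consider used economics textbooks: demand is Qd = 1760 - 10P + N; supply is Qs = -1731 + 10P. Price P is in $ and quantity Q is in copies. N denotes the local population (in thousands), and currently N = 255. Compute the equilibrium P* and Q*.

With N = 255, demand is Qd = 2015 - 10P.
The market clears where 2015 - 10P = -1731 + 10P. Rearranging, 20P = 3746, hence P* = 187.3.
Substitute back: Q* = 2015 - 10(187.3) = 142.

P* = 187.3, Q* = 142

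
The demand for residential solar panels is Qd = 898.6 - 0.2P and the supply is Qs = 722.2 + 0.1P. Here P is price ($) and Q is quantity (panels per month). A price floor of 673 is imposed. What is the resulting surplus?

Surplus = 25.5

With P fixed at 673, quantity demanded is 764 and quantity supplied is 789.5.
Surplus = Qs - Qd = 789.5 - 764 = 25.5.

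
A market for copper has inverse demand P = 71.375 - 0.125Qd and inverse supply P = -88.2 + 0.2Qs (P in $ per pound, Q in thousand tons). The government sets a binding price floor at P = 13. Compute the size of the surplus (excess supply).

Surplus = 39

Inverting to quantity form: Qd = 571 - 8P and Qs = 441 + 5P.
With P fixed at 13, quantity demanded is 467 and quantity supplied is 506.
Surplus = Qs - Qd = 506 - 467 = 39.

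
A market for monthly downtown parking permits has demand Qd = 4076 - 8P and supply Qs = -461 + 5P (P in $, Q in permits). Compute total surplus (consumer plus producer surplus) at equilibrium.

The market clears where 4076 - 8P = -461 + 5P. Rearranging, 13P = 4537, hence P* = 349.
Then Q* = 4076 - 8(349) = 1284.
Demand choke price = 509.5; supply choke price = 92.2. CS = ½(509.5 - 349)(1284) = 103041; PS = ½(349 - 92.2)(1284) = 164865.6. Total surplus = 267906.6.

Total surplus = 267906.6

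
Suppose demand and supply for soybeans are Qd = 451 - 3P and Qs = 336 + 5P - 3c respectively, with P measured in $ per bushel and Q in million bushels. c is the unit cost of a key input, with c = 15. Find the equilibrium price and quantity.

P* = 20, Q* = 391

With c = 15, supply is Qs = 291 + 5P.
Equating demand and supply, 451 - 3P = 291 + 5P gives 8P = 160, so P* = 20.
From the demand curve, Q* = 451 - 3(20) = 391.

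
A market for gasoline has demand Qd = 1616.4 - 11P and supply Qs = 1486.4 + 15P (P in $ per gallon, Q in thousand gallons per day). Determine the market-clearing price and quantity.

At equilibrium Qd = Qs, so 1616.4 - 11P = 1486.4 + 15P; collecting terms, 130 = 26P and P* = 5.
Substitute back: Q* = 1616.4 - 11(5) = 1561.4.

P* = 5, Q* = 1561.4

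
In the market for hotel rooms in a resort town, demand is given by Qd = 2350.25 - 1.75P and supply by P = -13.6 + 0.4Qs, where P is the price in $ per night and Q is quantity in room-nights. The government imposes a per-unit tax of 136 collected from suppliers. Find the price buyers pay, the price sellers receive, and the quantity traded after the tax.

Solving each curve for Q: Qs = 34 + 2.5P.
The tax drives a wedge P_b - P_s = 136. Substituting P_s = P_b - 136 into supply: Qs = -306 + 2.5P_b.
Market clearing requires 2350.25 - 1.75P_b = -306 + 2.5P_b; hence 2656.25 = 4.25P_b and P_b = 625.
Then P_s = 625 - 136 = 489 and Q = 2350.25 - 1.75(625) = 1256.5.

P_b = 625, P_s = 489, Q = 1256.5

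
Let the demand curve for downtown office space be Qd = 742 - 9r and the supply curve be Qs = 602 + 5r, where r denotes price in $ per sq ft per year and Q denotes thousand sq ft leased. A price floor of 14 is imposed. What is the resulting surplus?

Surplus = 56

With r fixed at 14, quantity demanded is 616 and quantity supplied is 672.
Surplus = Qs - Qd = 672 - 616 = 56.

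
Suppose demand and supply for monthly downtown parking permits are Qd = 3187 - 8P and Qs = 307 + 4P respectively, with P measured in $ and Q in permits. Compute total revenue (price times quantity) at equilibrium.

Equating demand and supply, 3187 - 8P = 307 + 4P gives 12P = 2880, so P* = 240.
Substitute back: Q* = 3187 - 8(240) = 1267.
Total revenue = P* × Q* = 240 × 1267 = 304080.

Total revenue = 304080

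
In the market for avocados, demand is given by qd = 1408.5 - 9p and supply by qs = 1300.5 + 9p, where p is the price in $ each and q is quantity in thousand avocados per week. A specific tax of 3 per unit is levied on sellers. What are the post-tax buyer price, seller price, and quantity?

The tax drives a wedge p_b - p_s = 3. Substituting p_s = p_b - 3 into supply: qs = 1273.5 + 9p_b.
Set qd = qs: 1408.5 - 9p_b = 1273.5 + 9p_b, so 135 = 18p_b and p_b = 7.5.
So p_s = 4.5 and the quantity traded is q = 1408.5 - 9(7.5) = 1341.

p_b = 7.5, p_s = 4.5, q = 1341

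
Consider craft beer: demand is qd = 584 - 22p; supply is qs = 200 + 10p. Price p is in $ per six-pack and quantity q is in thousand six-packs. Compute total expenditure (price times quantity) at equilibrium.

Total expenditure = 3840

Equating demand and supply, 584 - 22p = 200 + 10p gives 32p = 384, so p* = 12.
Then q* = 584 - 22(12) = 320.
Total expenditure = p* × q* = 12 × 320 = 3840.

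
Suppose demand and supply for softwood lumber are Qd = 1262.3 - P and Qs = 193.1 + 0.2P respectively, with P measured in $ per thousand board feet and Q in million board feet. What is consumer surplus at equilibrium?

Consumer surplus = 68931.845

Set Qd = Qs: 1262.3 - P = 193.1 + 0.2P, so 1069.2 = 1.2P and P* = 891.
Then Q* = 1262.3 - 891 = 371.3.
Demand choke price (Qd = 0): P = 1262.3. Consumer surplus = ½ × (1262.3 - 891) × 371.3 = 68931.845.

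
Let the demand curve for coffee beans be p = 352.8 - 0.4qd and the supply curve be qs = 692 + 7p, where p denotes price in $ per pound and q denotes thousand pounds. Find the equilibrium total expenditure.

Total expenditure = 16640

In direct form, qd = 882 - 2.5p.
At equilibrium qd = qs, so 882 - 2.5p = 692 + 7p; collecting terms, 190 = 9.5p and p* = 20.
From the demand curve, q* = 882 - 2.5(20) = 832.
Total expenditure = p* × q* = 20 × 832 = 16640.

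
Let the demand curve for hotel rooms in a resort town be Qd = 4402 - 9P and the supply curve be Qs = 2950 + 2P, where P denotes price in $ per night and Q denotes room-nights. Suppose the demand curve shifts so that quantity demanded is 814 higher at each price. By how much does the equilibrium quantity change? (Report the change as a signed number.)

Equating demand and supply, 4402 - 9P = 2950 + 2P gives 11P = 1452, so P* = 132.
Then Q* = 4402 - 9(132) = 3214.
After the shift, demand is Qd = 5216 - 9P.
New equilibrium: 2266 = 11P, so P = 206 and Q = 3362.
ΔQ = 3362 - 3214 = 148.

ΔQ = 148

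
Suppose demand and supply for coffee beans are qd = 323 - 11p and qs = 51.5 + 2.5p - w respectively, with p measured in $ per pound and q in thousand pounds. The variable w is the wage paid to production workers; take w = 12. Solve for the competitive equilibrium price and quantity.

p* = 21, q* = 92

With w = 12, supply is qs = 39.5 + 2.5p.
The market clears where 323 - 11p = 39.5 + 2.5p. Rearranging, 13.5p = 283.5, hence p* = 21.
From the demand curve, q* = 323 - 11(21) = 92.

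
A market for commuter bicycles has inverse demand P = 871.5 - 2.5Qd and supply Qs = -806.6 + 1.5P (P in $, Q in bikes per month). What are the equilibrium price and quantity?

Rewriting in direct form: Qd = 348.6 - 0.4P.
Set Qd = Qs: 348.6 - 0.4P = -806.6 + 1.5P, so 1155.2 = 1.9P and P* = 608.
Substitute back: Q* = 348.6 - 0.4(608) = 105.4.

P* = 608, Q* = 105.4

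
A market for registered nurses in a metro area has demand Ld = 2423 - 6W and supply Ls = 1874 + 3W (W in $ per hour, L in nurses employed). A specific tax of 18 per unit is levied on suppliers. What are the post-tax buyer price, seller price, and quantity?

W_b = 67, W_s = 49, L = 2021

The tax drives a wedge W_b - W_s = 18. Substituting W_s = W_b - 18 into supply: Ls = 1820 + 3W_b.
Equate demand and the shifted supply: 2423 - 6W_b = 1820 + 3W_b, giving 9W_b = 603, so W_b = 67.
Then W_s = 67 - 18 = 49 and L = 2423 - 6(67) = 2021.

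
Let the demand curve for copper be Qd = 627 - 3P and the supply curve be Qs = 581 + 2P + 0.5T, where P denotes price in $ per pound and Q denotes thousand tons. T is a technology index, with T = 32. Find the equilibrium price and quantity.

With T = 32, supply is Qs = 597 + 2P.
Equating demand and supply, 627 - 3P = 597 + 2P gives 5P = 30, so P* = 6.
Substitute back: Q* = 627 - 3(6) = 609.

P* = 6, Q* = 609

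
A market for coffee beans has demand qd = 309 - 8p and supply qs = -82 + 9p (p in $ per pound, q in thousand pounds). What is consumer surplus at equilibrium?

Consumer surplus = 976.5625

The market clears where 309 - 8p = -82 + 9p. Rearranging, 17p = 391, hence p* = 23.
Substitute back: q* = 309 - 8(23) = 125.
Demand choke price (qd = 0): p = 309/8 = 38.625. Consumer surplus = ½ × (38.625 - 23) × 125 = 976.5625.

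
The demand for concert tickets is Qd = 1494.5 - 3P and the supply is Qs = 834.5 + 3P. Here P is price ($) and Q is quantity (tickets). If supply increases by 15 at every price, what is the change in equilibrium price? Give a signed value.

ΔP = -2.5

The market clears where 1494.5 - 3P = 834.5 + 3P. Rearranging, 6P = 660, hence P* = 110.
Then Q* = 1494.5 - 3(110) = 1164.5.
After the shift, supply is Qs = 849.5 + 3P.
Re-solving, 6P = 645 gives P = 107.5 and Q = 1172.
ΔP = 107.5 - 110 = -2.5.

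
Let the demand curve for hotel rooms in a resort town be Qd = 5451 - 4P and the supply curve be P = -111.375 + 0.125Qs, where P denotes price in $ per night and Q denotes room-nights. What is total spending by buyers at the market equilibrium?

Rewriting in direct form: Qs = 891 + 8P.
The market clears where 5451 - 4P = 891 + 8P. Rearranging, 12P = 4560, hence P* = 380.
Plugging P* into demand: Q* = 5451 - 4(380) = 3931.
Total spending by buyers = P* × Q* = 380 × 3931 = 1493780.

Total spending by buyers = 1493780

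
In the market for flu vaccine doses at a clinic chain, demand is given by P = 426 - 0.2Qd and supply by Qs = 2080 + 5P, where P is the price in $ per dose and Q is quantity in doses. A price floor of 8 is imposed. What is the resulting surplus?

Rewriting in direct form: Qd = 2130 - 5P.
Evaluating both curves at the floor price 8 gives Qd = 2090, Qs = 2120.
Surplus = Qs - Qd = 2120 - 2090 = 30.

Surplus = 30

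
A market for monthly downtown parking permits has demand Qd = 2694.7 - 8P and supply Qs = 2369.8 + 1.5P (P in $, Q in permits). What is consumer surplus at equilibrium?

Equating demand and supply, 2694.7 - 8P = 2369.8 + 1.5P gives 9.5P = 324.9, so P* = 34.2.
From the demand curve, Q* = 2694.7 - 8(34.2) = 2421.1.
Demand choke price (Qd = 0): P = 2694.7/8 = 336.8375. Consumer surplus = ½ × (336.8375 - 34.2) × 2421.1 = 366357.825625.

Consumer surplus = 366357.825625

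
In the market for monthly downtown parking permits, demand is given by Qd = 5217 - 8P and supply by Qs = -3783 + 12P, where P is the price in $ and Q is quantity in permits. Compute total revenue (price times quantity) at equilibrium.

Total revenue = 727650

At equilibrium Qd = Qs, so 5217 - 8P = -3783 + 12P; collecting terms, 9000 = 20P and P* = 450.
Then Q* = 5217 - 8(450) = 1617.
Total revenue = P* × Q* = 450 × 1617 = 727650.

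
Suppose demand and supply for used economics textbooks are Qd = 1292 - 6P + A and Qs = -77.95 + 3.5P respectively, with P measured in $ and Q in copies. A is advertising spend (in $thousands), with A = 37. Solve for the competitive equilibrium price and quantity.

P* = 148.1, Q* = 440.4

With A = 37, demand is Qd = 1329 - 6P.
At equilibrium Qd = Qs, so 1329 - 6P = -77.95 + 3.5P; collecting terms, 1406.95 = 9.5P and P* = 148.1.
From the demand curve, Q* = 1329 - 6(148.1) = 440.4.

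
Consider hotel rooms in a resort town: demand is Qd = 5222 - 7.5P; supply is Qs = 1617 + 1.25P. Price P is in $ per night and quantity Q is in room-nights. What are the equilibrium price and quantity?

Equating demand and supply, 5222 - 7.5P = 1617 + 1.25P gives 8.75P = 3605, so P* = 412.
Substitute back: Q* = 5222 - 7.5(412) = 2132.

P* = 412, Q* = 2132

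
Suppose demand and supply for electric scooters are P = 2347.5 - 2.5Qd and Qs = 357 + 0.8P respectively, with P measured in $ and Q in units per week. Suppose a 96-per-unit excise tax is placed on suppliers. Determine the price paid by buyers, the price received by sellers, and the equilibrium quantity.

In direct form, Qd = 939 - 0.4P.
Suppliers keep P_s = P_b - 96 per unit, so supply in terms of the buyer price is Qs = 280.2 + 0.8P_b.
Market clearing requires 939 - 0.4P_b = 280.2 + 0.8P_b; hence 658.8 = 1.2P_b and P_b = 549.
So P_s = 453 and the quantity traded is Q = 939 - 0.4(549) = 719.4.

P_b = 549, P_s = 453, Q = 719.4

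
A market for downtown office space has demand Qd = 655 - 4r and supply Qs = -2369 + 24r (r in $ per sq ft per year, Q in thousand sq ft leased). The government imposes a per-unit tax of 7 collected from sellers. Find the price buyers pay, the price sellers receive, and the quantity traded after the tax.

r_b = 114, r_s = 107, Q = 199

With a tax of 7 on sellers, they supply based on the net price r_s = r_b - 7, so Qs = -2537 + 24r_b.
Equate demand and the shifted supply: 655 - 4r_b = -2537 + 24r_b, giving 28r_b = 3192, so r_b = 114.
Then r_s = 114 - 7 = 107 and Q = 655 - 4(114) = 199.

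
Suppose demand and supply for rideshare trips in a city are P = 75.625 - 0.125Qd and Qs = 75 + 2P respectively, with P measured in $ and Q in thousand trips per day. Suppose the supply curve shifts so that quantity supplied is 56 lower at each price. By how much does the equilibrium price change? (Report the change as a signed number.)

ΔP = 5.6

In direct form, Qd = 605 - 8P.
At equilibrium Qd = Qs, so 605 - 8P = 75 + 2P; collecting terms, 530 = 10P and P* = 53.
Plugging P* into demand: Q* = 605 - 8(53) = 181.
After the shift, supply is Qs = 19 + 2P.
Re-solving, 10P = 586 gives P = 58.6 and Q = 136.2.
ΔP = 58.6 - 53 = 5.6.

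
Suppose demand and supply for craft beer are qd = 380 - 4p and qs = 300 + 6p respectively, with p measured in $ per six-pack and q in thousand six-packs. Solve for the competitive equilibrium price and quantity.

p* = 8, q* = 348

At equilibrium qd = qs, so 380 - 4p = 300 + 6p; collecting terms, 80 = 10p and p* = 8.
From the demand curve, q* = 380 - 4(8) = 348.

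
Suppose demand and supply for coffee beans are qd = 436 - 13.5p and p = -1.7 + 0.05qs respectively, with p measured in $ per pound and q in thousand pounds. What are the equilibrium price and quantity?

Solving each curve for q: qs = 34 + 20p.
Set qd = qs: 436 - 13.5p = 34 + 20p, so 402 = 33.5p and p* = 12.
From the demand curve, q* = 436 - 13.5(12) = 274.

p* = 12, q* = 274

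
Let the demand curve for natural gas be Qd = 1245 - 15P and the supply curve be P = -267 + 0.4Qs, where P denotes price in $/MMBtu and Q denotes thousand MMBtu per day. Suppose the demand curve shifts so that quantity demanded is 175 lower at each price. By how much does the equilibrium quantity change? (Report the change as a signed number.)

ΔQ = -25

Rewriting in direct form: Qs = 667.5 + 2.5P.
The market clears where 1245 - 15P = 667.5 + 2.5P. Rearranging, 17.5P = 577.5, hence P* = 33.
Then Q* = 1245 - 15(33) = 750.
After the shift, demand is Qd = 1070 - 15P.
New equilibrium: 402.5 = 17.5P, so P = 23 and Q = 725.
ΔQ = 725 - 750 = -25.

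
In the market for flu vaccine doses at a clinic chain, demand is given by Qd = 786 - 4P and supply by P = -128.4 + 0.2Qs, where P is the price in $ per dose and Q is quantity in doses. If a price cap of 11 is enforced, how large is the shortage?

Rewriting in direct form: Qs = 642 + 5P.
Evaluating both curves at the ceiling price 11 gives Qd = 742, Qs = 697.
Shortage = Qd - Qs = 742 - 697 = 45.

Shortage = 45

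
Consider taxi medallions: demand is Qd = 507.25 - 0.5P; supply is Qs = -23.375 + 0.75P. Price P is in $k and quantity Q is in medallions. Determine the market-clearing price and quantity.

The market clears where 507.25 - 0.5P = -23.375 + 0.75P. Rearranging, 1.25P = 530.625, hence P* = 424.5.
Plugging P* into demand: Q* = 507.25 - 0.5(424.5) = 295.

P* = 424.5, Q* = 295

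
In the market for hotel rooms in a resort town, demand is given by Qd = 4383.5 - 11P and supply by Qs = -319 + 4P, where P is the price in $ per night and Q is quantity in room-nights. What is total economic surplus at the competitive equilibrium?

Total surplus = 149015.625

Equating demand and supply, 4383.5 - 11P = -319 + 4P gives 15P = 4702.5, so P* = 313.5.
From the demand curve, Q* = 4383.5 - 11(313.5) = 935.
Demand choke price = 398.5; supply choke price = 79.75. CS = ½(398.5 - 313.5)(935) = 39737.5; PS = ½(313.5 - 79.75)(935) = 109278.125. Total surplus = 149015.625.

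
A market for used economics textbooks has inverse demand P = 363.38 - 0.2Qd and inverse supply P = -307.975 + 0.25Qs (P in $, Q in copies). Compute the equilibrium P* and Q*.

Inverting to quantity form: Qd = 1816.9 - 5P and Qs = 1231.9 + 4P.
Set Qd = Qs: 1816.9 - 5P = 1231.9 + 4P, so 585 = 9P and P* = 65.
Plugging P* into demand: Q* = 1816.9 - 5(65) = 1491.9.

P* = 65, Q* = 1491.9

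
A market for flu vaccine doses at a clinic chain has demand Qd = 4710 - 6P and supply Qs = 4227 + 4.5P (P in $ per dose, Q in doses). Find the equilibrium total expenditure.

Set Qd = Qs: 4710 - 6P = 4227 + 4.5P, so 483 = 10.5P and P* = 46.
Then Q* = 4710 - 6(46) = 4434.
Total expenditure = P* × Q* = 46 × 4434 = 203964.

Total expenditure = 203964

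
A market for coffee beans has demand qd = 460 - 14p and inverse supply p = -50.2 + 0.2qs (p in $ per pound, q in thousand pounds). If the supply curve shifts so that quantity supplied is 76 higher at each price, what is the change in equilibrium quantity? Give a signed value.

Δq = 56

Rewriting in direct form: qs = 251 + 5p.
Equating demand and supply, 460 - 14p = 251 + 5p gives 19p = 209, so p* = 11.
Substitute back: q* = 460 - 14(11) = 306.
After the shift, supply is qs = 327 + 5p.
New equilibrium: 133 = 19p, so p = 7 and q = 362.
Δq = 362 - 306 = 56.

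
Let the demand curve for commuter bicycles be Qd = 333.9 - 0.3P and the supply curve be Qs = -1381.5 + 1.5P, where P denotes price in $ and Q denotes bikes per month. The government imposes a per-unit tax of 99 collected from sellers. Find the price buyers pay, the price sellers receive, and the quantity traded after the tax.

With a tax of 99 on sellers, they supply based on the net price P_s = P_b - 99, so Qs = -1530 + 1.5P_b.
Set Qd = Qs: 333.9 - 0.3P_b = -1530 + 1.5P_b, so 1863.9 = 1.8P_b and P_b = 1035.5.
So P_s = 936.5 and the quantity traded is Q = 333.9 - 0.3(1035.5) = 23.25.

P_b = 1035.5, P_s = 936.5, Q = 23.25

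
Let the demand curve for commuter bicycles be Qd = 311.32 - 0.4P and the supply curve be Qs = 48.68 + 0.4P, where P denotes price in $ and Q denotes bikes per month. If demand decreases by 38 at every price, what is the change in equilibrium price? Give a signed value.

Equating demand and supply, 311.32 - 0.4P = 48.68 + 0.4P gives 0.8P = 262.64, so P* = 328.3.
Substitute back: Q* = 311.32 - 0.4(328.3) = 180.
After the shift, demand is Qd = 273.32 - 0.4P.
New equilibrium: 224.64 = 0.8P, so P = 280.8 and Q = 161.
ΔP = 280.8 - 328.3 = -47.5.

ΔP = -47.5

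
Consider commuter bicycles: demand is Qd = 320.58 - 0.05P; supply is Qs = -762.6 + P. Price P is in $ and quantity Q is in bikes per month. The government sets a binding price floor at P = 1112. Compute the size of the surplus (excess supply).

Surplus = 84.42

At P = 1112: Qd = 264.98 and Qs = 349.4.
Surplus = Qs - Qd = 349.4 - 264.98 = 84.42.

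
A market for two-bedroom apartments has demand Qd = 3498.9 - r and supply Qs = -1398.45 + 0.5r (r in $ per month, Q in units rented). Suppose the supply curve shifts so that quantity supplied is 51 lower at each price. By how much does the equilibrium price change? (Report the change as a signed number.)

Set Qd = Qs: 3498.9 - r = -1398.45 + 0.5r, so 4897.35 = 1.5r and r* = 3264.9.
From the demand curve, Q* = 3498.9 - 3264.9 = 234.
After the shift, supply is Qs = -1449.45 + 0.5r.
New equilibrium: 4948.35 = 1.5r, so r = 3298.9 and Q = 200.
Δr = 3298.9 - 3264.9 = 34.

Δr = 34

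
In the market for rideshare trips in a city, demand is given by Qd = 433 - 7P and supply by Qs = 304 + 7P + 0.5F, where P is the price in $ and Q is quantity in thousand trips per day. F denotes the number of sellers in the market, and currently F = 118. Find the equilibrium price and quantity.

With F = 118, supply is Qs = 363 + 7P.
Equating demand and supply, 433 - 7P = 363 + 7P gives 14P = 70, so P* = 5.
Then Q* = 433 - 7(5) = 398.

P* = 5, Q* = 398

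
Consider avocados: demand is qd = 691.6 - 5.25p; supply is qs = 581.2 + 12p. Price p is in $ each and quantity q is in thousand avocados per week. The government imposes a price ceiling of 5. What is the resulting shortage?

At p = 5: qd = 665.35 and qs = 641.2.
Shortage = qd - qs = 665.35 - 641.2 = 24.15.

Shortage = 24.15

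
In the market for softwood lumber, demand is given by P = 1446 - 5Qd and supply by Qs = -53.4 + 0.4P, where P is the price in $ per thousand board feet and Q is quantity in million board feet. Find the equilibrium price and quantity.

Inverting to quantity form: Qd = 289.2 - 0.2P.
Set Qd = Qs: 289.2 - 0.2P = -53.4 + 0.4P, so 342.6 = 0.6P and P* = 571.
Plugging P* into demand: Q* = 289.2 - 0.2(571) = 175.

P* = 571, Q* = 175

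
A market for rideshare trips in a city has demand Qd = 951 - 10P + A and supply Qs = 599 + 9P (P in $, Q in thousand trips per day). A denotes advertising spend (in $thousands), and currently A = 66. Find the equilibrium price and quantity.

P* = 22, Q* = 797

With A = 66, demand is Qd = 1017 - 10P.
The market clears where 1017 - 10P = 599 + 9P. Rearranging, 19P = 418, hence P* = 22.
From the demand curve, Q* = 1017 - 10(22) = 797.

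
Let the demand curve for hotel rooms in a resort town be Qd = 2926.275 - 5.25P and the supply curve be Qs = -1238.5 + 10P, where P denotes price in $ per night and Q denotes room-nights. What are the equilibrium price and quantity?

Equating demand and supply, 2926.275 - 5.25P = -1238.5 + 10P gives 15.25P = 4164.775, so P* = 273.1.
Substitute back: Q* = 2926.275 - 5.25(273.1) = 1492.5.

P* = 273.1, Q* = 1492.5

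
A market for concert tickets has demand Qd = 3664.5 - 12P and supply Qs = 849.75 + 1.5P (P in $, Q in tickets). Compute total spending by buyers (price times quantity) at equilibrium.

Total spending by buyers = 242381.25

Equating demand and supply, 3664.5 - 12P = 849.75 + 1.5P gives 13.5P = 2814.75, so P* = 208.5.
From the demand curve, Q* = 3664.5 - 12(208.5) = 1162.5.
Total spending by buyers = P* × Q* = 208.5 × 1162.5 = 242381.25.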